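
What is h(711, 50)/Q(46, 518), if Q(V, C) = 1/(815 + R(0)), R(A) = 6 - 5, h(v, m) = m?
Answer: 40800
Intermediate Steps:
R(A) = 1
Q(V, C) = 1/816 (Q(V, C) = 1/(815 + 1) = 1/816)
h(711, 50)/Q(46, 518) = 50/(1/816) = 50*816 = 40800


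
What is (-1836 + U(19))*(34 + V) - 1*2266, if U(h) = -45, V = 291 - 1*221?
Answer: -197890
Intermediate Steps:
V = 70 (V = 291 - 221 = 70)
(-1836 + U(19))*(34 + V) - 1*2266 = (-1836 - 45)*(34 + 70) - 1*2266 = -1881*104 - 2266 = -195624 - 2266 = -197890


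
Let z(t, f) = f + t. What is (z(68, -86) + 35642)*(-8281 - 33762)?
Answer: -1497739832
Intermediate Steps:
(z(68, -86) + 35642)*(-8281 - 33762) = ((-86 + 68) + 35642)*(-8281 - 33762) = (-18 + 35642)*(-42043) = 35624*(-42043) = -1497739832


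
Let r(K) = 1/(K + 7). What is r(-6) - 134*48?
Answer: -6431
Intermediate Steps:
r(K) = 1/(7 + K)
r(-6) - 134*48 = 1/(7 - 6) - 134*48 = 1/1 - 6432 = 1 - 6432 = -6431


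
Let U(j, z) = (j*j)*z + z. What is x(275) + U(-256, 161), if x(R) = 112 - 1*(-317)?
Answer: 10551886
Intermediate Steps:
U(j, z) = z + z*j**2 (U(j, z) = j**2*z + z = z*j**2 + z = z + z*j**2)
x(R) = 429 (x(R) = 112 + 317 = 429)
x(275) + U(-256, 161) = 429 + 161*(1 + (-256)**2) = 429 + 161*(1 + 65536) = 429 + 161*65537 = 429 + 10551457 = 10551886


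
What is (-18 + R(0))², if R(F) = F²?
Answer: 324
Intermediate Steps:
(-18 + R(0))² = (-18 + 0²)² = (-18 + 0)² = (-18)² = 324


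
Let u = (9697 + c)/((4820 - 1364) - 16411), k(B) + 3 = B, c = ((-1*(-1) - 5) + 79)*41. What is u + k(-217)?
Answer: -2862872/12955 ≈ -220.99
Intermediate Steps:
c = 3075 (c = ((1 - 5) + 79)*41 = (-4 + 79)*41 = 75*41 = 3075)
k(B) = -3 + B
u = -12772/12955 (u = (9697 + 3075)/((4820 - 1364) - 16411) = 12772/(3456 - 16411) = 12772/(-12955) = 12772*(-1/12955) = -12772/12955 ≈ -0.98587)
u + k(-217) = -12772/12955 + (-3 - 217) = -12772/12955 - 220 = -2862872/12955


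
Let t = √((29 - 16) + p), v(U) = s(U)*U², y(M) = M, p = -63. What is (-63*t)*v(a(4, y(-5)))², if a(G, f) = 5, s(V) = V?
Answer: -4921875*I*√2 ≈ -6.9606e+6*I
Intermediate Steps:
v(U) = U³ (v(U) = U*U² = U³)
t = 5*I*√2 (t = √((29 - 16) - 63) = √(13 - 63) = √(-50) = 5*I*√2 ≈ 7.0711*I)
(-63*t)*v(a(4, y(-5)))² = (-315*I*√2)*(5³)² = -315*I*√2*125² = -315*I*√2*15625 = -4921875*I*√2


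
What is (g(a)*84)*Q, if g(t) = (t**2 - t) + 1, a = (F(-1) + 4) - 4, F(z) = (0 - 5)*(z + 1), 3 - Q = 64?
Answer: -5124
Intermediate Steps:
Q = -61 (Q = 3 - 1*64 = 3 - 64 = -61)
F(z) = -5 - 5*z (F(z) = -5*(1 + z) = -5 - 5*z)
a = 0 (a = ((-5 - 5*(-1)) + 4) - 4 = ((-5 + 5) + 4) - 4 = (0 + 4) - 4 = 4 - 4 = 0)
g(t) = 1 + t**2 - t
(g(a)*84)*Q = ((1 + 0**2 - 1*0)*84)*(-61) = ((1 + 0 + 0)*84)*(-61) = (1*84)*(-61) = 84*(-61) = -5124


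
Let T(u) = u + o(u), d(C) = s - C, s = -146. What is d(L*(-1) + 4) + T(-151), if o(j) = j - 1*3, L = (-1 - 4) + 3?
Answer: -457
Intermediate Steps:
L = -2 (L = -5 + 3 = -2)
o(j) = -3 + j (o(j) = j - 3 = -3 + j)
d(C) = -146 - C
T(u) = -3 + 2*u (T(u) = u + (-3 + u) = -3 + 2*u)
d(L*(-1) + 4) + T(-151) = (-146 - (-2*(-1) + 4)) + (-3 + 2*(-151)) = (-146 - (2 + 4)) + (-3 - 302) = (-146 - 1*6) - 305 = (-146 - 6) - 305 = -152 - 305 = -457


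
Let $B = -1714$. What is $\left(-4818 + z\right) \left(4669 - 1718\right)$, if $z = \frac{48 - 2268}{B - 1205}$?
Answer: $- \frac{13831850474}{973} \approx -1.4216 \cdot 10^{7}$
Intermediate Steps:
$z = \frac{740}{973}$ ($z = \frac{48 - 2268}{-1714 - 1205} = - \frac{2220}{-2919} = \left(-2220\right) \left(- \frac{1}{2919}\right) = \frac{740}{973} \approx 0.76053$)
$\left(-4818 + z\right) \left(4669 - 1718\right) = \left(-4818 + \frac{740}{973}\right) \left(4669 - 1718\right) = \left(- \frac{4687174}{973}\right) 2951 = - \frac{13831850474}{973}$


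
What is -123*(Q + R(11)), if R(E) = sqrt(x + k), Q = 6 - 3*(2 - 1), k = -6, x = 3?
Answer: -369 - 123*I*sqrt(3) ≈ -369.0 - 213.04*I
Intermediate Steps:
Q = 3 (Q = 6 - 3*1 = 6 - 3 = 3)
R(E) = I*sqrt(3) (R(E) = sqrt(3 - 6) = sqrt(-3) = I*sqrt(3))
-123*(Q + R(11)) = -123*(3 + I*sqrt(3)) = -(369 + 123*I*sqrt(3)) = -369 - 123*I*sqrt(3)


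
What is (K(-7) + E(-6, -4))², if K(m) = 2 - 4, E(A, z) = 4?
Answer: 4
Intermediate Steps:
K(m) = -2
(K(-7) + E(-6, -4))² = (-2 + 4)² = 2² = 4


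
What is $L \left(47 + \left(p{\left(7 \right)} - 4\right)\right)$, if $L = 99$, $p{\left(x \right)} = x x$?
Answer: $9108$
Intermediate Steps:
$p{\left(x \right)} = x^{2}$
$L \left(47 + \left(p{\left(7 \right)} - 4\right)\right) = 99 \left(47 + \left(7^{2} - 4\right)\right) = 99 \left(47 + \left(49 - 4\right)\right) = 99 \left(47 + 45\right) = 99 \cdot 92 = 9108$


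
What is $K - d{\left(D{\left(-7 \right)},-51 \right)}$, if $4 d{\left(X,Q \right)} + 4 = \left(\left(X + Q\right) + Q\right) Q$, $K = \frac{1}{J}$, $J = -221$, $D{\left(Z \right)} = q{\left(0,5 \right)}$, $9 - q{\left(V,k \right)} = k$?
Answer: $- \frac{551839}{442} \approx -1248.5$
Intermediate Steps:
$q{\left(V,k \right)} = 9 - k$
$D{\left(Z \right)} = 4$ ($D{\left(Z \right)} = 9 - 5 = 4$)
$K = - \frac{1}{221}$ ($K = \frac{1}{-221} = - \frac{1}{221} \approx -0.0045249$)
$d{\left(X,Q \right)} = -1 + \frac{Q \left(X + 2 Q\right)}{4}$ ($d{\left(X,Q \right)} = -1 + \frac{\left(\left(X + Q\right) + Q\right) Q}{4} = -1 + \frac{\left(\left(Q + X\right) + Q\right) Q}{4} = -1 + \frac{\left(X + 2 Q\right) Q}{4} = -1 + \frac{Q \left(X + 2 Q\right)}{4}$)
$K - d{\left(D{\left(-7 \right)},-51 \right)} = - \frac{1}{221} - \left(-1 + \frac{\left(-51\right)^{2}}{2} + \frac{1}{4} \left(-51\right) 4\right) = - \frac{1}{221} - \left(-1 + \frac{1}{2} \cdot 2601 - 51\right) = - \frac{1}{221} - \left(-1 + \frac{2601}{2} - 51\right) = - \frac{1}{221} - \frac{2497}{2} = - \frac{551839}{442}$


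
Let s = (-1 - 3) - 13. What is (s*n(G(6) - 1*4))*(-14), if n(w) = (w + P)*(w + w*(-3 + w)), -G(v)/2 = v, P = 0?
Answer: -1096704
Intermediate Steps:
G(v) = -2*v
n(w) = w*(w + w*(-3 + w)) (n(w) = (w + 0)*(w + w*(-3 + w)) = w*(w + w*(-3 + w)))
s = -17 (s = -4 - 13 = -17)
(s*n(G(6) - 1*4))*(-14) = -17*(-2*6 - 1*4)**2*(-2 + (-2*6 - 1*4))*(-14) = -17*(-12 - 4)**2*(-2 + (-12 - 4))*(-14) = -17*(-16)**2*(-2 - 16)*(-14) = -4352*(-18)*(-14) = -17*(-4608)*(-14) = 78336*(-14) = -1096704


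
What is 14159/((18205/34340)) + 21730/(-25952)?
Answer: 1261798740247/47245616 ≈ 26707.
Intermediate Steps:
14159/((18205/34340)) + 21730/(-25952) = 14159/((18205*(1/34340))) + 21730*(-1/25952) = 14159/(3641/6868) - 10865/12976 = 14159*(6868/3641) - 10865/12976 = 97244012/3641 - 10865/12976 = 1261798740247/47245616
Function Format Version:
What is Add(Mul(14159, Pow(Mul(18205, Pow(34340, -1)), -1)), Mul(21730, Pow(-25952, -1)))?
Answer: Rational(1261798740247, 47245616) ≈ 26707.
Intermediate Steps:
Add(Mul(14159, Pow(Mul(18205, Pow(34340, -1)), -1)), Mul(21730, Pow(-25952, -1))) = Add(Mul(14159, Pow(Mul(18205, Rational(1, 34340)), -1)), Mul(21730, Rational(-1, 25952))) = Add(Mul(14159, Pow(Rational(3641, 6868), -1)), Rational(-10865, 12976)) = Add(Mul(14159, Rational(6868, 3641)), Rational(-10865, 12976)) = Add(Rational(97244012, 3641), Rational(-10865, 12976)) = Rational(1261798740247, 47245616)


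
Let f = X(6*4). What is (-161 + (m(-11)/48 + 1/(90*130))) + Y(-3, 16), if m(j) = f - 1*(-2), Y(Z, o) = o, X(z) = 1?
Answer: -6783071/46800 ≈ -144.94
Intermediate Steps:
f = 1
m(j) = 3 (m(j) = 1 - 1*(-2) = 1 + 2 = 3)
(-161 + (m(-11)/48 + 1/(90*130))) + Y(-3, 16) = (-161 + (3/48 + 1/(90*130))) + 16 = (-161 + (3*(1/48) + (1/90)*(1/130))) + 16 = (-161 + (1/16 + 1/11700)) + 16 = (-161 + 2929/46800) + 16 = -7531871/46800 + 16 = -6783071/46800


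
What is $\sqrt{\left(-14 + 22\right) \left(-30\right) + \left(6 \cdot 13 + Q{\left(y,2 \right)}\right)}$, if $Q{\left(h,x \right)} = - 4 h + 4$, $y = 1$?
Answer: $9 i \sqrt{2} \approx 12.728 i$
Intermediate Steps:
$Q{\left(h,x \right)} = 4 - 4 h$
$\sqrt{\left(-14 + 22\right) \left(-30\right) + \left(6 \cdot 13 + Q{\left(y,2 \right)}\right)} = \sqrt{\left(-14 + 22\right) \left(-30\right) + \left(6 \cdot 13 + \left(4 - 4\right)\right)} = \sqrt{8 \left(-30\right) + \left(78 + \left(4 - 4\right)\right)} = \sqrt{-240 + \left(78 + 0\right)} = \sqrt{-240 + 78} = \sqrt{-162} = 9 i \sqrt{2}$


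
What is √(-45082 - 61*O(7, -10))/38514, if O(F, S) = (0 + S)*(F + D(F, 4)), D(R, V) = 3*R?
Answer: I*√28002/38514 ≈ 0.0043449*I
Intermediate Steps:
O(F, S) = 4*F*S (O(F, S) = (0 + S)*(F + 3*F) = S*(4*F) = 4*F*S)
√(-45082 - 61*O(7, -10))/38514 = √(-45082 - 244*7*(-10))/38514 = √(-45082 - 61*(-280))*(1/38514) = √(-45082 + 17080)*(1/38514) = √(-28002)*(1/38514) = (I*√28002)*(1/38514) = I*√28002/38514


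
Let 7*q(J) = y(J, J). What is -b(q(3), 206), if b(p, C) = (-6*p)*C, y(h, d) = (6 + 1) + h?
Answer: 12360/7 ≈ 1765.7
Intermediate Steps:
y(h, d) = 7 + h
q(J) = 1 + J/7 (q(J) = (7 + J)/7 = 1 + J/7)
b(p, C) = -6*C*p
-b(q(3), 206) = -(-6)*206*(1 + (1/7)*3) = -(-6)*206*(1 + 3/7) = -(-6)*206*10/7 = -1*(-12360/7) = 12360/7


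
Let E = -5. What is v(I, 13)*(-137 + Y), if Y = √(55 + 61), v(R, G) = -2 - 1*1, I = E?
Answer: 411 - 6*√29 ≈ 378.69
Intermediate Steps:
I = -5
v(R, G) = -3 (v(R, G) = -2 - 1 = -3)
Y = 2*√29 (Y = √116 = 2*√29 ≈ 10.770)
v(I, 13)*(-137 + Y) = -3*(-137 + 2*√29) = 411 - 6*√29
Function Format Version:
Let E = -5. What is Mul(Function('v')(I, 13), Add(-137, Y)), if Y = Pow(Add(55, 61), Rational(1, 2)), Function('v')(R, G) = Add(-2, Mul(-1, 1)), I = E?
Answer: Add(411, Mul(-6, Pow(29, Rational(1, 2)))) ≈ 378.69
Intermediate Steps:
I = -5
Function('v')(R, G) = -3 (Function('v')(R, G) = Add(-2, -1) = -3)
Y = Mul(2, Pow(29, Rational(1, 2))) (Y = Pow(116, Rational(1, 2)) = Mul(2, Pow(29, Rational(1, 2))) ≈ 10.770)
Mul(Function('v')(I, 13), Add(-137, Y)) = Mul(-3, Add(-137, Mul(2, Pow(29, Rational(1, 2))))) = Add(411, Mul(-6, Pow(29, Rational(1, 2))))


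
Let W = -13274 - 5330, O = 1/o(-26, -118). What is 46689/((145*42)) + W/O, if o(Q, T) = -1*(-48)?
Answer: -1812758197/2030 ≈ -8.9298e+5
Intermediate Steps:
o(Q, T) = 48
O = 1/48 ≈ 0.020833
W = -18604
46689/((145*42)) + W/O = 46689/((145*42)) - 18604/1/48 = 46689/6090 - 18604*48 = 46689*(1/6090) - 892992 = 15563/2030 - 892992 = -1812758197/2030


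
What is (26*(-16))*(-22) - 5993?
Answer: 3159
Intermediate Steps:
(26*(-16))*(-22) - 5993 = -416*(-22) - 5993 = 9152 - 5993 = 3159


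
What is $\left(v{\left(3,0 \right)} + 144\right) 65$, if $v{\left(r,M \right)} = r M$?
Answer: $9360$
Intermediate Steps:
$v{\left(r,M \right)} = M r$
$\left(v{\left(3,0 \right)} + 144\right) 65 = \left(0 \cdot 3 + 144\right) 65 = \left(0 + 144\right) 65 = 144 \cdot 65 = 9360$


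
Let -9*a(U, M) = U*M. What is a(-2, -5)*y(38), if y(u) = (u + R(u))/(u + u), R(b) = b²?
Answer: -65/3 ≈ -21.667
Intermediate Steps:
a(U, M) = -M*U/9 (a(U, M) = -U*M/9 = -M*U/9)
y(u) = (u + u²)/(2*u) (y(u) = (u + u²)/(u + u) = (u + u²)/((2*u)) = (u + u²)*(1/(2*u)) = (u + u²)/(2*u))
a(-2, -5)*y(38) = (-⅑*(-5)*(-2))*(½ + (½)*38) = -10*(½ + 19)/9 = -10/9*39/2 = -65/3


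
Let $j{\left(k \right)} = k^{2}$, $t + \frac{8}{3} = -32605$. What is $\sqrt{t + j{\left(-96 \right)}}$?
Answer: $\frac{5 i \sqrt{8421}}{3} \approx 152.94 i$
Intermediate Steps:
$t = - \frac{97823}{3}$ ($t = - \frac{8}{3} - 32605 = - \frac{97823}{3} \approx -32608.0$)
$\sqrt{t + j{\left(-96 \right)}} = \sqrt{- \frac{97823}{3} + \left(-96\right)^{2}} = \sqrt{- \frac{97823}{3} + 9216} = \sqrt{- \frac{70175}{3}} = \frac{5 i \sqrt{8421}}{3}$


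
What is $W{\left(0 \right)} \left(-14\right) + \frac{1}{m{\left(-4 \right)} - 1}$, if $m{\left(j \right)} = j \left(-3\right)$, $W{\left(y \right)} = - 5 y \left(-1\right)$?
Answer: $\frac{1}{11} \approx 0.090909$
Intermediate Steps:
$W{\left(y \right)} = 5 y$
$m{\left(j \right)} = - 3 j$
$W{\left(0 \right)} \left(-14\right) + \frac{1}{m{\left(-4 \right)} - 1} = 5 \cdot 0 \left(-14\right) + \frac{1}{\left(-3\right) \left(-4\right) - 1} = 0 \left(-14\right) + \frac{1}{12 - 1} = 0 + \frac{1}{11} = \frac{1}{11}$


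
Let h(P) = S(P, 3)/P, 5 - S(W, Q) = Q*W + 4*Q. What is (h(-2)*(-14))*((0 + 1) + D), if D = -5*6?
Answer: 203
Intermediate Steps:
D = -30
S(W, Q) = 5 - 4*Q - Q*W (S(W, Q) = 5 - (Q*W + 4*Q) = 5 - (4*Q + Q*W) = 5 + (-4*Q - Q*W) = 5 - 4*Q - Q*W)
h(P) = (-7 - 3*P)/P (h(P) = (5 - 4*3 - 1*3*P)/P = (5 - 12 - 3*P)/P = (-7 - 3*P)/P)
(h(-2)*(-14))*((0 + 1) + D) = ((-3 - 7/(-2))*(-14))*((0 + 1) - 30) = ((-3 - 7*(-½))*(-14))*(1 - 30) = ((-3 + 7/2)*(-14))*(-29) = ((½)*(-14))*(-29) = -7*(-29) = 203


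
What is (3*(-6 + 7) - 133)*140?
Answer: -18200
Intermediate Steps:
(3*(-6 + 7) - 133)*140 = (3*1 - 133)*140 = (3 - 133)*140 = -130*140 = -18200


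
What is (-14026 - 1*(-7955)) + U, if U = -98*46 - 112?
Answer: -10691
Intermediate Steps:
U = -4620 (U = -4508 - 112 = -4620)
(-14026 - 1*(-7955)) + U = (-14026 - 1*(-7955)) - 4620 = (-14026 + 7955) - 4620 = -6071 - 4620 = -10691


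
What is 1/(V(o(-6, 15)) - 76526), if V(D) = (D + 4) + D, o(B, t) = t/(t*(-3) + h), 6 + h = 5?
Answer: -23/1760021 ≈ -1.3068e-5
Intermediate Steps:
h = -1 (h = -6 + 5 = -1)
o(B, t) = t/(-1 - 3*t) (o(B, t) = t/(t*(-3) - 1) = t/(-3*t - 1) = t/(-1 - 3*t))
V(D) = 4 + 2*D (V(D) = (4 + D) + D = 4 + 2*D)
1/(V(o(-6, 15)) - 76526) = 1/((4 + 2*(-1*15/(1 + 3*15))) - 76526) = 1/((4 + 2*(-1*15/(1 + 45))) - 76526) = 1/((4 + 2*(-1*15/46)) - 76526) = 1/((4 + 2*(-1*15*1/46)) - 76526) = 1/((4 + 2*(-15/46)) - 76526) = 1/((4 - 15/23) - 76526) = 1/(77/23 - 76526) = 1/(-1760021/23) = -23/1760021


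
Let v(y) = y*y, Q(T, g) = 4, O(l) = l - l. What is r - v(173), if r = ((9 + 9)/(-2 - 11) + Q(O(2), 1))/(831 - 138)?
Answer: -269630327/9009 ≈ -29929.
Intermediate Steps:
O(l) = 0
v(y) = y**2
r = 34/9009 (r = ((9 + 9)/(-2 - 11) + 4)/(831 - 138) = (18/(-13) + 4)/693 = (18*(-1/13) + 4)*(1/693) = (-18/13 + 4)*(1/693) = (34/13)*(1/693) = 34/9009 ≈ 0.0037740)
r - v(173) = 34/9009 - 1*173**2 = 34/9009 - 1*29929 = 34/9009 - 29929 = -269630327/9009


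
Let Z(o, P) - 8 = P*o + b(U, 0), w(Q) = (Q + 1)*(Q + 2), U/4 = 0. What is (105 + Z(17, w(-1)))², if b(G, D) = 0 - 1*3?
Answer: 12100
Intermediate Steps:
U = 0 (U = 4*0 = 0)
w(Q) = (1 + Q)*(2 + Q)
b(G, D) = -3 (b(G, D) = 0 - 3 = -3)
Z(o, P) = 5 + P*o (Z(o, P) = 8 + (P*o - 3) = 8 + (-3 + P*o) = 5 + P*o)
(105 + Z(17, w(-1)))² = (105 + (5 + (2 + (-1)² + 3*(-1))*17))² = (105 + (5 + (2 + 1 - 3)*17))² = (105 + (5 + 0*17))² = (105 + (5 + 0))² = (105 + 5)² = 110² = 12100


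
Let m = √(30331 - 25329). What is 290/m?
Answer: 145*√5002/2501 ≈ 4.1004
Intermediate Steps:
m = √5002 ≈ 70.725
290/m = 290/(√5002) = 290*(√5002/5002) = 145*√5002/2501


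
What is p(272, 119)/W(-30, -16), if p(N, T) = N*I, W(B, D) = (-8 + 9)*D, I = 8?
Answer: -136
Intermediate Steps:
W(B, D) = D (W(B, D) = 1*D = D)
p(N, T) = 8*N (p(N, T) = N*8 = 8*N)
p(272, 119)/W(-30, -16) = (8*272)/(-16) = 2176*(-1/16) = -136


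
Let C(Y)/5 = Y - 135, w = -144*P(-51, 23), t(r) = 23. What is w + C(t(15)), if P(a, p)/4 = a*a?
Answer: -1498736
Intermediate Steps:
P(a, p) = 4*a² (P(a, p) = 4*(a*a) = 4*a²)
w = -1498176 (w = -576*(-51)² = -576*2601 = -144*10404 = -1498176)
C(Y) = -675 + 5*Y (C(Y) = 5*(Y - 135) = 5*(-135 + Y) = -675 + 5*Y)
w + C(t(15)) = -1498176 + (-675 + 5*23) = -1498176 + (-675 + 115) = -1498176 - 560 = -1498736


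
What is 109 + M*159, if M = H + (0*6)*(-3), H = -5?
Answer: -686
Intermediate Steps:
M = -5 (M = -5 + (0*6)*(-3) = -5 + 0*(-3) = -5 + 0 = -5)
109 + M*159 = 109 - 5*159 = 109 - 795 = -686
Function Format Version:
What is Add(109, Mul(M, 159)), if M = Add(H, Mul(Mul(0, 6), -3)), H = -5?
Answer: -686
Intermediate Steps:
M = -5 (M = Add(-5, Mul(Mul(0, 6), -3)) = Add(-5, Mul(0, -3)) = Add(-5, 0) = -5)
Add(109, Mul(M, 159)) = Add(109, Mul(-5, 159)) = Add(109, -795) = -686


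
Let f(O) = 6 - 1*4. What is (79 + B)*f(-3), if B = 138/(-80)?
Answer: 3091/20 ≈ 154.55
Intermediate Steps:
f(O) = 2 (f(O) = 6 - 4 = 2)
B = -69/40 (B = 138*(-1/80) = -69/40 ≈ -1.7250)
(79 + B)*f(-3) = (79 - 69/40)*2 = (3091/40)*2 = 3091/20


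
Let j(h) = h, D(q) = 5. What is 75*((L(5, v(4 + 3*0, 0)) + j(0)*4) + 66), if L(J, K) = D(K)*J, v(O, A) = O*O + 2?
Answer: 6825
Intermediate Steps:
v(O, A) = 2 + O² (v(O, A) = O² + 2 = 2 + O²)
L(J, K) = 5*J
75*((L(5, v(4 + 3*0, 0)) + j(0)*4) + 66) = 75*((5*5 + 0*4) + 66) = 75*((25 + 0) + 66) = 75*(25 + 66) = 75*91 = 6825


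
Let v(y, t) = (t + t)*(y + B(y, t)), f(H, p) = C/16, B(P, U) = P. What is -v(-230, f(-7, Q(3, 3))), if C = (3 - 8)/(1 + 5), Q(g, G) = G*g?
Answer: -575/12 ≈ -47.917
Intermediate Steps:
C = -⅚ (C = -5/6 = -5*⅙ = -⅚ ≈ -0.83333)
f(H, p) = -5/96 (f(H, p) = -⅚/16 = -⅚*1/16 = -5/96)
v(y, t) = 4*t*y (v(y, t) = (t + t)*(y + y) = (2*t)*(2*y) = 4*t*y)
-v(-230, f(-7, Q(3, 3))) = -4*(-5)*(-230)/96 = -1*575/12 = -575/12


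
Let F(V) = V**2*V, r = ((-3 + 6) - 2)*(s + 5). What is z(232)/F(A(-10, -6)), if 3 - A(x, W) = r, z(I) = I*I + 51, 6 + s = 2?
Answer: 53875/8 ≈ 6734.4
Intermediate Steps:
s = -4 (s = -6 + 2 = -4)
r = 1 (r = ((-3 + 6) - 2)*(-4 + 5) = (3 - 2)*1 = 1*1 = 1)
z(I) = 51 + I**2 (z(I) = I**2 + 51 = 51 + I**2)
A(x, W) = 2 (A(x, W) = 3 - 1*1 = 3 - 1 = 2)
F(V) = V**3
z(232)/F(A(-10, -6)) = (51 + 232**2)/(2**3) = (51 + 53824)/8 = 53875*(1/8) = 53875/8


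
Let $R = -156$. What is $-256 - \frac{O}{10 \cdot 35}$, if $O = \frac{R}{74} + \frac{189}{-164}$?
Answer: $- \frac{108734603}{424760} \approx -255.99$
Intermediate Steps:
$O = - \frac{19785}{6068}$ ($O = - \frac{156}{74} + \frac{189}{-164} = \left(-156\right) \frac{1}{74} + 189 \left(- \frac{1}{164}\right) = - \frac{78}{37} - \frac{189}{164} = - \frac{19785}{6068} \approx -3.2605$)
$-256 - \frac{O}{10 \cdot 35} = -256 - - \frac{19785}{6068 \cdot 10 \cdot 35} = -256 - - \frac{19785}{6068 \cdot 350} = -256 - \left(- \frac{19785}{6068}\right) \frac{1}{350} = -256 - - \frac{3957}{424760} = -256 + \frac{3957}{424760} = - \frac{108734603}{424760}$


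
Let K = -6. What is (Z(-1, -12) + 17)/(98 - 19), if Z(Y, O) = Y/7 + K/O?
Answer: 243/1106 ≈ 0.21971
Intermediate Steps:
Z(Y, O) = -6/O + Y/7 (Z(Y, O) = Y/7 - 6/O = -6/O + Y/7)
(Z(-1, -12) + 17)/(98 - 19) = ((-6/(-12) + (1/7)*(-1)) + 17)/(98 - 19) = ((-6*(-1/12) - 1/7) + 17)/79 = ((1/2 - 1/7) + 17)/79 = (5/14 + 17)/79 = (1/79)*(243/14) = 243/1106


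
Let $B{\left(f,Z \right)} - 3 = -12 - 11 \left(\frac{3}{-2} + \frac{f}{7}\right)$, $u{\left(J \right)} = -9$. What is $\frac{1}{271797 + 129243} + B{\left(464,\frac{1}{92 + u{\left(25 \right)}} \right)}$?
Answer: $- \frac{2025853553}{2807280} \approx -721.64$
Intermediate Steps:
$B{\left(f,Z \right)} = \frac{15}{2} - \frac{11 f}{7}$ ($B{\left(f,Z \right)} = 3 - \left(12 + 11 \left(\frac{3}{-2} + \frac{f}{7}\right)\right) = 3 - \left(12 + 11 \left(3 \left(- \frac{1}{2}\right) + f \frac{1}{7}\right)\right) = 3 - \left(12 + 11 \left(- \frac{3}{2} + \frac{f}{7}\right)\right) = 3 - \left(- \frac{9}{2} + \frac{11 f}{7}\right) = \frac{15}{2} - \frac{11 f}{7}$)
$\frac{1}{271797 + 129243} + B{\left(464,\frac{1}{92 + u{\left(25 \right)}} \right)} = \frac{1}{271797 + 129243} + \left(\frac{15}{2} - \frac{5104}{7}\right) = \frac{1}{401040} + \left(\frac{15}{2} - \frac{5104}{7}\right) = \frac{1}{401040} - \frac{10103}{14} = - \frac{2025853553}{2807280}$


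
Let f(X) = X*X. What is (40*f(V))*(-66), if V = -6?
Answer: -95040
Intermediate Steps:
f(X) = X²
(40*f(V))*(-66) = (40*(-6)²)*(-66) = (40*36)*(-66) = 1440*(-66) = -95040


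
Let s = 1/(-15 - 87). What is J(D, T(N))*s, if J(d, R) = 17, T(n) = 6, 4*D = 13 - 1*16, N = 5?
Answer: -⅙ ≈ -0.16667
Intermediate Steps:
D = -¾ (D = (13 - 1*16)/4 = (13 - 16)/4 = (¼)*(-3) = -¾ ≈ -0.75000)
s = -1/102 (s = 1/(-102) = -1/102 ≈ -0.0098039)
J(D, T(N))*s = 17*(-1/102) = -⅙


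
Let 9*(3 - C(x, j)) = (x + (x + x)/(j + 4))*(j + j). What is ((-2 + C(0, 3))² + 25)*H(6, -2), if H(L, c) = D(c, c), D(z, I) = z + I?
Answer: -104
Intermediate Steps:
D(z, I) = I + z
C(x, j) = 3 - 2*j*(x + 2*x/(4 + j))/9 (C(x, j) = 3 - (x + (x + x)/(j + 4))*(j + j)/9 = 3 - (x + (2*x)/(4 + j))*2*j/9 = 3 - (x + 2*x/(4 + j))*2*j/9 = 3 - 2*j*(x + 2*x/(4 + j))/9)
H(L, c) = 2*c (H(L, c) = c + c = 2*c)
((-2 + C(0, 3))² + 25)*H(6, -2) = ((-2 + (108 + 27*3 - 12*3*0 - 2*0*3²)/(9*(4 + 3)))² + 25)*(2*(-2)) = ((-2 + (⅑)*(108 + 81 + 0 - 2*0*9)/7)² + 25)*(-4) = ((-2 + (⅑)*(⅐)*(108 + 81 + 0 + 0))² + 25)*(-4) = ((-2 + (⅑)*(⅐)*189)² + 25)*(-4) = ((-2 + 3)² + 25)*(-4) = (1² + 25)*(-4) = (1 + 25)*(-4) = 26*(-4) = -104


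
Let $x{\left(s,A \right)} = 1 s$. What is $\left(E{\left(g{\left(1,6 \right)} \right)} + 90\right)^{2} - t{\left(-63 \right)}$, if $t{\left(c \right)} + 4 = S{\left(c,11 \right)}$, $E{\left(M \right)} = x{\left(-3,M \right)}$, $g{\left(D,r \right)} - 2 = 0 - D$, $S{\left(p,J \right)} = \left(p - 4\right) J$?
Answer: $8310$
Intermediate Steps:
$S{\left(p,J \right)} = J \left(-4 + p\right)$ ($S{\left(p,J \right)} = \left(-4 + p\right) J = J \left(-4 + p\right)$)
$g{\left(D,r \right)} = 2 - D$ ($g{\left(D,r \right)} = 2 + \left(0 - D\right) = 2 - D$)
$x{\left(s,A \right)} = s$
$E{\left(M \right)} = -3$
$t{\left(c \right)} = -48 + 11 c$ ($t{\left(c \right)} = -4 + 11 \left(-4 + c\right) = -4 + \left(-44 + 11 c\right) = -48 + 11 c$)
$\left(E{\left(g{\left(1,6 \right)} \right)} + 90\right)^{2} - t{\left(-63 \right)} = \left(-3 + 90\right)^{2} - \left(-48 + 11 \left(-63\right)\right) = 87^{2} - \left(-48 - 693\right) = 7569 - -741 = 7569 + 741 = 8310$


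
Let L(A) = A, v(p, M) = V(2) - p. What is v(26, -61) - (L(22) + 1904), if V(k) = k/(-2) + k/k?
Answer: -1952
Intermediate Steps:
V(k) = 1 - k/2 (V(k) = k*(-1/2) + 1 = -k/2 + 1 = 1 - k/2)
v(p, M) = -p (v(p, M) = (1 - 1/2*2) - p = (1 - 1) - p = 0 - p = -p)
v(26, -61) - (L(22) + 1904) = -1*26 - (22 + 1904) = -26 - 1*1926 = -26 - 1926 = -1952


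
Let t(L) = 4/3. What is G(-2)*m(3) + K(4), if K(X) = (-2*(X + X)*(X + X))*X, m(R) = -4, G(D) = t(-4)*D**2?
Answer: -1600/3 ≈ -533.33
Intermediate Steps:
t(L) = 4/3 (t(L) = 4*(1/3) = 4/3)
G(D) = 4*D**2/3
K(X) = -8*X**3 (K(X) = (-2*2*X*2*X)*X = (-8*X**2)*X = -8*X**3)
G(-2)*m(3) + K(4) = ((4/3)*(-2)**2)*(-4) - 8*4**3 = ((4/3)*4)*(-4) - 8*64 = (16/3)*(-4) - 512 = -64/3 - 512 = -1600/3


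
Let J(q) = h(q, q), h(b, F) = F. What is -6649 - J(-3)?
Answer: -6646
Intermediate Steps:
J(q) = q
-6649 - J(-3) = -6649 - 1*(-3) = -6649 + 3 = -6646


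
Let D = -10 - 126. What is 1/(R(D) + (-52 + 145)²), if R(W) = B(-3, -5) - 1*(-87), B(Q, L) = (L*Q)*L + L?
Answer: 1/8656 ≈ 0.00011553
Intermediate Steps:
D = -136
B(Q, L) = L + Q*L² (B(Q, L) = Q*L² + L = L + Q*L²)
R(W) = 7 (R(W) = -5*(1 - 5*(-3)) - 1*(-87) = -5*(1 + 15) + 87 = -5*16 + 87 = -80 + 87 = 7)
1/(R(D) + (-52 + 145)²) = 1/(7 + (-52 + 145)²) = 1/(7 + 93²) = 1/(7 + 8649) = 1/8656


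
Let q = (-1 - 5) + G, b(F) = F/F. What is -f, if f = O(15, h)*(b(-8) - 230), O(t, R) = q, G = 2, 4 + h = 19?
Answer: -916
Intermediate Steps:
h = 15 (h = -4 + 19 = 15)
b(F) = 1
q = -4 (q = (-1 - 5) + 2 = -6 + 2 = -4)
O(t, R) = -4
f = 916 (f = -4*(1 - 230) = -4*(-229) = 916)
-f = -1*916 = -916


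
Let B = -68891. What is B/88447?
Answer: -68891/88447 ≈ -0.77890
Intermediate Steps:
B/88447 = -68891/88447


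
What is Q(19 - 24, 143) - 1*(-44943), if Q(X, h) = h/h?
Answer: 44944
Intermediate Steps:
Q(X, h) = 1
Q(19 - 24, 143) - 1*(-44943) = 1 - 1*(-44943) = 1 + 44943 = 44944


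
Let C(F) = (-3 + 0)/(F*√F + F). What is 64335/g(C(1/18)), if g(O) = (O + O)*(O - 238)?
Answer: 6798065/3325743 + 64227775*√2/159635664 ≈ 2.6131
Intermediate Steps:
C(F) = -3/(F + F^(3/2)) (C(F) = -3/(F^(3/2) + F) = -3/(F + F^(3/2)))
g(O) = 2*O*(-238 + O) (g(O) = (2*O)*(-238 + O) = 2*O*(-238 + O))
64335/g(C(1/18)) = 64335/((2*(-3/(1/18 + (1/18)^(3/2)))*(-238 - 3/(1/18 + (1/18)^(3/2))))) = 64335/((2*(-3/(1/18 + √2/108))*(-238 - 3/(1/18 + √2/108)))) = 64335/((-6*(-238 - 3/(1/18 + √2/108))/(1/18 + √2/108))) = 64335*(-(1/18 + √2/108)/(6*(-238 - 3/(1/18 + √2/108)))) = -21445*(1/18 + √2/108)/(2*(-238 - 3/(1/18 + √2/108)))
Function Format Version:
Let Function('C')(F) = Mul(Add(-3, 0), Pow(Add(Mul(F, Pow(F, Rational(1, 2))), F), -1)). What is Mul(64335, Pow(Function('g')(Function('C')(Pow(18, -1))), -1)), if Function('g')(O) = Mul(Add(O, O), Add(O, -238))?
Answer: Add(Rational(6798065, 3325743), Mul(Rational(64227775, 159635664), Pow(2, Rational(1, 2)))) ≈ 2.6131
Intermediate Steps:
Function('C')(F) = Mul(-3, Pow(Add(F, Pow(F, Rational(3, 2))), -1)) (Function('C')(F) = Mul(-3, Pow(Add(Pow(F, Rational(3, 2)), F), -1)) = Mul(-3, Pow(Add(F, Pow(F, Rational(3, 2))), -1)))
Function('g')(O) = Mul(2, O, Add(-238, O)) (Function('g')(O) = Mul(Mul(2, O), Add(-238, O)) = Mul(2, O, Add(-238, O)))
Mul(64335, Pow(Function('g')(Function('C')(Pow(18, -1))), -1)) = Mul(64335, Pow(Mul(2, Mul(-3, Pow(Add(Pow(18, -1), Pow(Pow(18, -1), Rational(3, 2))), -1)), Add(-238, Mul(-3, Pow(Add(Pow(18, -1), Pow(Pow(18, -1), Rational(3, 2))), -1)))), -1)) = Mul(64335, Pow(Mul(2, Mul(-3, Pow(Add(Rational(1, 18), Pow(Rational(1, 18), Rational(3, 2))), -1)), Add(-238, Mul(-3, Pow(Add(Rational(1, 18), Pow(Rational(1, 18), Rational(3, 2))), -1)))), -1)) = Mul(64335, Pow(Mul(2, Mul(-3, Pow(Add(Rational(1, 18), Mul(Rational(1, 108), Pow(2, Rational(1, 2)))), -1)), Add(-238, Mul(-3, Pow(Add(Rational(1, 18), Mul(Rational(1, 108), Pow(2, Rational(1, 2)))), -1)))), -1)) = Mul(64335, Pow(Mul(-6, Pow(Add(Rational(1, 18), Mul(Rational(1, 108), Pow(2, Rational(1, 2)))), -1), Add(-238, Mul(-3, Pow(Add(Rational(1, 18), Mul(Rational(1, 108), Pow(2, Rational(1, 2)))), -1)))), -1)) = Mul(64335, Mul(Rational(-1, 6), Pow(Add(-238, Mul(-3, Pow(Add(Rational(1, 18), Mul(Rational(1, 108), Pow(2, Rational(1, 2)))), -1))), -1), Add(Rational(1, 18), Mul(Rational(1, 108), Pow(2, Rational(1, 2)))))) = Mul(Rational(-21445, 2), Pow(Add(-238, Mul(-3, Pow(Add(Rational(1, 18), Mul(Rational(1, 108), Pow(2, Rational(1, 2)))), -1))), -1), Add(Rational(1, 18), Mul(Rational(1, 108), Pow(2, Rational(1, 2)))))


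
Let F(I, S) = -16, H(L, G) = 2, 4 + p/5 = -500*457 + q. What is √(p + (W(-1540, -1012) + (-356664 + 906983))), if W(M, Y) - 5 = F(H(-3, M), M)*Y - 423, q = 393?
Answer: I*√574462 ≈ 757.93*I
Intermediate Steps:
p = -1140555 (p = -20 + 5*(-500*457 + 393) = -20 + 5*(-228500 + 393) = -20 + 5*(-228107) = -20 - 1140535 = -1140555)
W(M, Y) = -418 - 16*Y (W(M, Y) = 5 + (-16*Y - 423) = 5 + (-423 - 16*Y) = -418 - 16*Y)
√(p + (W(-1540, -1012) + (-356664 + 906983))) = √(-1140555 + ((-418 - 16*(-1012)) + (-356664 + 906983))) = √(-1140555 + ((-418 + 16192) + 550319)) = √(-1140555 + (15774 + 550319)) = √(-1140555 + 566093) = √(-574462) = I*√574462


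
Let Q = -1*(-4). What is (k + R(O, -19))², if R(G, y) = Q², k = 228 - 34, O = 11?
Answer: 44100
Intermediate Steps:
Q = 4
k = 194
R(G, y) = 16 (R(G, y) = 4² = 16)
(k + R(O, -19))² = (194 + 16)² = 210² = 44100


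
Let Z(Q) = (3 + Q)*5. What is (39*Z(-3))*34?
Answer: 0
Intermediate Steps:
Z(Q) = 15 + 5*Q
(39*Z(-3))*34 = (39*(15 + 5*(-3)))*34 = (39*(15 - 15))*34 = (39*0)*34 = 0*34 = 0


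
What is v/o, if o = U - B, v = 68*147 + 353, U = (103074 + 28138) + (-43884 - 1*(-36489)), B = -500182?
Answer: 10349/623999 ≈ 0.016585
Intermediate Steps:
U = 123817 (U = 131212 + (-43884 + 36489) = 131212 - 7395 = 123817)
v = 10349 (v = 9996 + 353 = 10349)
o = 623999 (o = 123817 - 1*(-500182) = 123817 + 500182 = 623999)
v/o = 10349/623999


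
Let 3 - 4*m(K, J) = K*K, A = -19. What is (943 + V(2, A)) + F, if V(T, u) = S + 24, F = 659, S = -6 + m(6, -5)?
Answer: 6447/4 ≈ 1611.8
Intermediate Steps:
m(K, J) = ¾ - K²/4 (m(K, J) = ¾ - K*K/4 = ¾ - K²/4)
S = -57/4 (S = -6 + (¾ - ¼*6²) = -6 + (¾ - ¼*36) = -6 + (¾ - 9) = -6 - 33/4 = -57/4 ≈ -14.250)
V(T, u) = 39/4 (V(T, u) = -57/4 + 24 = 39/4)
(943 + V(2, A)) + F = (943 + 39/4) + 659 = 3811/4 + 659 = 6447/4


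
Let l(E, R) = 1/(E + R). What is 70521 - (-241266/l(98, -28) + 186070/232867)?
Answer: 3949224101177/232867 ≈ 1.6959e+7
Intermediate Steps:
70521 - (-241266/l(98, -28) + 186070/232867) = 70521 - (-241266/(1/(98 - 28)) + 186070/232867) = 70521 - (-241266/(1/70) + 186070*(1/232867)) = 70521 - (-241266/1/70 + 186070/232867) = 70521 - (-241266*70 + 186070/232867) = 70521 - (-16888620 + 186070/232867) = 70521 - 1*(-3932802087470/232867) = 70521 + 3932802087470/232867 = 3949224101177/232867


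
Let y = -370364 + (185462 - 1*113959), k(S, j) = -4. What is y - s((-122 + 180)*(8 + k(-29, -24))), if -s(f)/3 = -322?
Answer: -299827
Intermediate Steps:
s(f) = 966 (s(f) = -3*(-322) = 966)
y = -298861 (y = -370364 + (185462 - 113959) = -370364 + 71503 = -298861)
y - s((-122 + 180)*(8 + k(-29, -24))) = -298861 - 1*966 = -298861 - 966 = -299827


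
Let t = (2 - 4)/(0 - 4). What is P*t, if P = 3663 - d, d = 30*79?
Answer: 1293/2 ≈ 646.50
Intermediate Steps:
d = 2370
P = 1293 (P = 3663 - 1*2370 = 3663 - 2370 = 1293)
t = ½ (t = -2/(-4) = -2*(-¼) = ½ ≈ 0.50000)
P*t = 1293*(½) = 1293/2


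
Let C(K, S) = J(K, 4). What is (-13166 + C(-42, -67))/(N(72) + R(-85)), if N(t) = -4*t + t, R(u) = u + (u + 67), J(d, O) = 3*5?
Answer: 13151/319 ≈ 41.226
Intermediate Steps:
J(d, O) = 15
R(u) = 67 + 2*u (R(u) = u + (67 + u) = 67 + 2*u)
C(K, S) = 15
N(t) = -3*t
(-13166 + C(-42, -67))/(N(72) + R(-85)) = (-13166 + 15)/(-3*72 + (67 + 2*(-85))) = -13151/(-216 + (67 - 170)) = -13151/(-216 - 103) = -13151/(-319) = -13151*(-1/319) = 13151/319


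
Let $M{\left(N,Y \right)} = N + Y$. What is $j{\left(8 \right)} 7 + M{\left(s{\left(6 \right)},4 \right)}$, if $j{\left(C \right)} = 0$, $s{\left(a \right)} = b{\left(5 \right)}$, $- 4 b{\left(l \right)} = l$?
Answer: $\frac{11}{4} \approx 2.75$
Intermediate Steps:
$b{\left(l \right)} = - \frac{l}{4}$
$s{\left(a \right)} = - \frac{5}{4}$ ($s{\left(a \right)} = \left(- \frac{1}{4}\right) 5 = - \frac{5}{4}$)
$j{\left(8 \right)} 7 + M{\left(s{\left(6 \right)},4 \right)} = 0 \cdot 7 + \left(- \frac{5}{4} + 4\right) = 0 + \frac{11}{4} = \frac{11}{4}$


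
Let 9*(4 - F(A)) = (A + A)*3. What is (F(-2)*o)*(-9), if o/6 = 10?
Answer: -2880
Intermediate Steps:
o = 60 (o = 6*10 = 60)
F(A) = 4 - 2*A/3 (F(A) = 4 - (A + A)*3/9 = 4 - 2*A*3/9 = 4 - 2*A/3)
(F(-2)*o)*(-9) = ((4 - ⅔*(-2))*60)*(-9) = ((4 + 4/3)*60)*(-9) = ((16/3)*60)*(-9) = 320*(-9) = -2880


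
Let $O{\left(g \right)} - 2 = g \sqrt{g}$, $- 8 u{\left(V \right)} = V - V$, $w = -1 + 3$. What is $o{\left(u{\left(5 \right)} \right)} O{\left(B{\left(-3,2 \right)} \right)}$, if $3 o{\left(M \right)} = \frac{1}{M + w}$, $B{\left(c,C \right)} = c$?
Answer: $\frac{1}{3} - \frac{i \sqrt{3}}{2} \approx 0.33333 - 0.86602 i$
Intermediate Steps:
$w = 2$
$u{\left(V \right)} = 0$ ($u{\left(V \right)} = - \frac{V - V}{8} = \left(- \frac{1}{8}\right) 0 = 0$)
$O{\left(g \right)} = 2 + g^{\frac{3}{2}}$ ($O{\left(g \right)} = 2 + g \sqrt{g} = 2 + g^{\frac{3}{2}}$)
$o{\left(M \right)} = \frac{1}{3 \left(2 + M\right)}$ ($o{\left(M \right)} = \frac{1}{3 \left(M + 2\right)} = \frac{1}{3 \left(2 + M\right)}$)
$o{\left(u{\left(5 \right)} \right)} O{\left(B{\left(-3,2 \right)} \right)} = \frac{1}{3 \left(2 + 0\right)} \left(2 + \left(-3\right)^{\frac{3}{2}}\right) = \frac{1}{3 \cdot 2} \left(2 - 3 i \sqrt{3}\right) = \frac{1}{3} \cdot \frac{1}{2} \left(2 - 3 i \sqrt{3}\right) = \frac{2 - 3 i \sqrt{3}}{6} = \frac{1}{3} - \frac{i \sqrt{3}}{2}$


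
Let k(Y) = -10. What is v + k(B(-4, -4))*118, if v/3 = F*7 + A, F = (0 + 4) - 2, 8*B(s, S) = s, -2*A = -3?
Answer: -2267/2 ≈ -1133.5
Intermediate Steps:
A = 3/2 (A = -½*(-3) = 3/2 ≈ 1.5000)
B(s, S) = s/8
F = 2 (F = 4 - 2 = 2)
v = 93/2 (v = 3*(2*7 + 3/2) = 3*(14 + 3/2) = 3*(31/2) = 93/2 ≈ 46.500)
v + k(B(-4, -4))*118 = 93/2 - 10*118 = 93/2 - 1180 = -2267/2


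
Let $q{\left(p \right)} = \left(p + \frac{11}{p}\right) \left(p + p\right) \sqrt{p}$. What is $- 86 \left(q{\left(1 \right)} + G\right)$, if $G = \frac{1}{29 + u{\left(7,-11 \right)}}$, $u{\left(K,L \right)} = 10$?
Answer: $- \frac{80582}{39} \approx -2066.2$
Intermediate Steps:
$q{\left(p \right)} = 2 p^{\frac{3}{2}} \left(p + \frac{11}{p}\right)$ ($q{\left(p \right)} = \left(p + \frac{11}{p}\right) 2 p \sqrt{p} = 2 p \left(p + \frac{11}{p}\right) \sqrt{p} = 2 p^{\frac{3}{2}} \left(p + \frac{11}{p}\right)$)
$G = \frac{1}{39}$ ($G = \frac{1}{29 + 10} = \frac{1}{39} \approx 0.025641$)
$- 86 \left(q{\left(1 \right)} + G\right) = - 86 \left(2 \sqrt{1} \left(11 + 1^{2}\right) + \frac{1}{39}\right) = - 86 \left(2 \cdot 1 \left(11 + 1\right) + \frac{1}{39}\right) = - 86 \left(2 \cdot 1 \cdot 12 + \frac{1}{39}\right) = - 86 \left(24 + \frac{1}{39}\right) = \left(-86\right) \frac{937}{39} = - \frac{80582}{39}$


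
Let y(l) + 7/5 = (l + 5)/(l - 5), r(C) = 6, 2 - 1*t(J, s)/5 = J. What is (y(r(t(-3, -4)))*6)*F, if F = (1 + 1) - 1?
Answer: 288/5 ≈ 57.600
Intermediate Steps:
t(J, s) = 10 - 5*J
y(l) = -7/5 + (5 + l)/(-5 + l) (y(l) = -7/5 + (l + 5)/(l - 5) = -7/5 + (5 + l)/(-5 + l))
F = 1 (F = 2 - 1 = 1)
(y(r(t(-3, -4)))*6)*F = ((2*(30 - 1*6)/(5*(-5 + 6)))*6)*1 = (((⅖)*(30 - 6)/1)*6)*1 = (((⅖)*1*24)*6)*1 = ((48/5)*6)*1 = (288/5)*1 = 288/5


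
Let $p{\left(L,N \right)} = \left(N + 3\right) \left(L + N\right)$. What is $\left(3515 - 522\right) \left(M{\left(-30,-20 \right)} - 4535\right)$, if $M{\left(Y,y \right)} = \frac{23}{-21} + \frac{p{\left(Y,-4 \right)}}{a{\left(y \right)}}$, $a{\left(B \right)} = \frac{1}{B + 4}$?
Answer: $- \frac{319299226}{21} \approx -1.5205 \cdot 10^{7}$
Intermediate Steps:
$p{\left(L,N \right)} = \left(3 + N\right) \left(L + N\right)$
$a{\left(B \right)} = \frac{1}{4 + B}$
$M{\left(Y,y \right)} = - \frac{23}{21} + \left(4 + y\right) \left(4 - Y\right)$ ($M{\left(Y,y \right)} = \frac{23}{-21} + \frac{\left(-4\right)^{2} + 3 Y + 3 \left(-4\right) + Y \left(-4\right)}{\frac{1}{4 + y}} = 23 \left(- \frac{1}{21}\right) + \left(16 + 3 Y - 12 - 4 Y\right) \left(4 + y\right) = - \frac{23}{21} + \left(4 - Y\right) \left(4 + y\right) = - \frac{23}{21} + \left(4 + y\right) \left(4 - Y\right)$)
$\left(3515 - 522\right) \left(M{\left(-30,-20 \right)} - 4535\right) = \left(3515 - 522\right) \left(\left(- \frac{23}{21} + \left(4 - 20\right) \left(4 - -30\right)\right) - 4535\right) = 2993 \left(\left(- \frac{23}{21} - 16 \left(4 + 30\right)\right) - 4535\right) = 2993 \left(\left(- \frac{23}{21} - 544\right) - 4535\right) = 2993 \left(- \frac{11447}{21} - 4535\right) = 2993 \left(- \frac{106682}{21}\right) = - \frac{319299226}{21}$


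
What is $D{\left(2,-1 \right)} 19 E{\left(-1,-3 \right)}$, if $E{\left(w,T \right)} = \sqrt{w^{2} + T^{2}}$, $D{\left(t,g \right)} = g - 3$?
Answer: $- 76 \sqrt{10} \approx -240.33$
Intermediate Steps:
$D{\left(t,g \right)} = -3 + g$ ($D{\left(t,g \right)} = g - 3 = -3 + g$)
$E{\left(w,T \right)} = \sqrt{T^{2} + w^{2}}$
$D{\left(2,-1 \right)} 19 E{\left(-1,-3 \right)} = \left(-3 - 1\right) 19 \sqrt{\left(-3\right)^{2} + \left(-1\right)^{2}} = \left(-4\right) 19 \sqrt{9 + 1} = - 76 \sqrt{10}$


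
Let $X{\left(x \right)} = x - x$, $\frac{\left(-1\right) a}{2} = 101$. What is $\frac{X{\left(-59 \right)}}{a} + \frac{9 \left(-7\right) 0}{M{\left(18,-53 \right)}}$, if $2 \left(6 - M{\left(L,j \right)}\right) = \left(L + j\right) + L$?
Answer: $0$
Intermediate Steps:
$a = -202$ ($a = \left(-2\right) 101 = -202$)
$M{\left(L,j \right)} = 6 - L - \frac{j}{2}$ ($M{\left(L,j \right)} = 6 - \frac{\left(L + j\right) + L}{2} = 6 - \frac{j + 2 L}{2} = 6 - \left(L + \frac{j}{2}\right) = 6 - L - \frac{j}{2}$)
$X{\left(x \right)} = 0$
$\frac{X{\left(-59 \right)}}{a} + \frac{9 \left(-7\right) 0}{M{\left(18,-53 \right)}} = \frac{0}{-202} + \frac{9 \left(-7\right) 0}{6 - 18 - - \frac{53}{2}} = 0 \left(- \frac{1}{202}\right) + \frac{\left(-63\right) 0}{6 - 18 + \frac{53}{2}} = 0 + \frac{0}{\frac{29}{2}} = 0 + 0 \cdot \frac{2}{29} = 0 + 0 = 0$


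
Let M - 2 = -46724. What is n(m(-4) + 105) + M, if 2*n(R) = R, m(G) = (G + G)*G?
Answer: -93307/2 ≈ -46654.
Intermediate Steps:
M = -46722 (M = 2 - 46724 = -46722)
m(G) = 2*G² (m(G) = (2*G)*G = 2*G²)
n(R) = R/2
n(m(-4) + 105) + M = (2*(-4)² + 105)/2 - 46722 = (2*16 + 105)/2 - 46722 = (32 + 105)/2 - 46722 = (½)*137 - 46722 = 137/2 - 46722 = -93307/2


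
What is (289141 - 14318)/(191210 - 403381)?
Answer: -274823/212171 ≈ -1.2953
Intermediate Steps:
(289141 - 14318)/(191210 - 403381) = 274823/(-212171) = 274823*(-1/212171) = -274823/212171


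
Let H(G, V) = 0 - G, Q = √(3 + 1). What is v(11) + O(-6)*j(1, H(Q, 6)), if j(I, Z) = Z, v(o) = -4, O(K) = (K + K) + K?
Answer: 32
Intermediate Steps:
Q = 2 (Q = √4 = 2)
H(G, V) = -G
O(K) = 3*K (O(K) = 2*K + K = 3*K)
v(11) + O(-6)*j(1, H(Q, 6)) = -4 + (3*(-6))*(-1*2) = -4 - 18*(-2) = -4 + 36 = 32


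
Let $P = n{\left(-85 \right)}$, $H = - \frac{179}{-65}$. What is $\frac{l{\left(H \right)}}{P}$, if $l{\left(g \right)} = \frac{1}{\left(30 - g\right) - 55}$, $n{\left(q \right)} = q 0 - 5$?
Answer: $\frac{13}{1804} \approx 0.0072062$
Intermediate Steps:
$n{\left(q \right)} = -5$ ($n{\left(q \right)} = 0 - 5 = -5$)
$H = \frac{179}{65}$ ($H = \left(-179\right) \left(- \frac{1}{65}\right) = \frac{179}{65} \approx 2.7538$)
$P = -5$
$l{\left(g \right)} = \frac{1}{-25 - g}$
$\frac{l{\left(H \right)}}{P} = \frac{\left(-1\right) \frac{1}{25 + \frac{179}{65}}}{-5} = - \frac{1}{\frac{1804}{65}} \left(- \frac{1}{5}\right) = \left(-1\right) \frac{65}{1804} \left(- \frac{1}{5}\right) = \left(- \frac{65}{1804}\right) \left(- \frac{1}{5}\right) = \frac{13}{1804}$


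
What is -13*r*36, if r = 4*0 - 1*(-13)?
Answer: -6084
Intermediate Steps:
r = 13 (r = 0 + 13 = 13)
-13*r*36 = -13*13*36 = -169*36 = -6084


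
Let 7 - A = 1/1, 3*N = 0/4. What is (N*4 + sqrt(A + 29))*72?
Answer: 72*sqrt(35) ≈ 425.96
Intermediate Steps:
N = 0 (N = (0/4)/3 = (0*(1/4))/3 = (1/3)*0 = 0)
A = 6 (A = 7 - 1/1 = 7 - 1*1 = 7 - 1 = 6)
(N*4 + sqrt(A + 29))*72 = (0*4 + sqrt(6 + 29))*72 = (0 + sqrt(35))*72 = sqrt(35)*72 = 72*sqrt(35)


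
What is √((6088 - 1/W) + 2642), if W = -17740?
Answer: √686849341435/8870 ≈ 93.434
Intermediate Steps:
√((6088 - 1/W) + 2642) = √((6088 - 1/(-17740)) + 2642) = √((6088 - 1*(-1/17740)) + 2642) = √((6088 + 1/17740) + 2642) = √(108001121/17740 + 2642) = √(154870201/17740) = √686849341435/8870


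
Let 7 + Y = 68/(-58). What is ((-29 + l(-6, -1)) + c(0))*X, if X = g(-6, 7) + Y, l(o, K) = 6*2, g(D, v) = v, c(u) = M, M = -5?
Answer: 748/29 ≈ 25.793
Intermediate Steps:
c(u) = -5
l(o, K) = 12
Y = -237/29 (Y = -7 + 68/(-58) = -7 + 68*(-1/58) = -7 - 34/29 = -237/29 ≈ -8.1724)
X = -34/29 (X = 7 - 237/29 = -34/29 ≈ -1.1724)
((-29 + l(-6, -1)) + c(0))*X = ((-29 + 12) - 5)*(-34/29) = (-17 - 5)*(-34/29) = -22*(-34/29) = 748/29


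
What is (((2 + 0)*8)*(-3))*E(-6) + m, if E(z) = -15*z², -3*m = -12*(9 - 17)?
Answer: 25888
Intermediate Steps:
m = -32 (m = -(-4)*(9 - 17) = -(-4)*(-8) = -⅓*96 = -32)
(((2 + 0)*8)*(-3))*E(-6) + m = (((2 + 0)*8)*(-3))*(-15*(-6)²) - 32 = ((2*8)*(-3))*(-15*36) - 32 = (16*(-3))*(-540) - 32 = -48*(-540) - 32 = 25920 - 32 = 25888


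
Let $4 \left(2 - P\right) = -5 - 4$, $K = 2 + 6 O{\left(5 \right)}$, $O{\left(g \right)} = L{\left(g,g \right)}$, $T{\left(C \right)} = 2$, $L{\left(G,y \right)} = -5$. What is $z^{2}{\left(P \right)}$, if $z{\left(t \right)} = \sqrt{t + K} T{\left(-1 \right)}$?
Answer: $-95$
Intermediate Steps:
$O{\left(g \right)} = -5$
$K = -28$ ($K = 2 + 6 \left(-5\right) = 2 - 30 = -28$)
$P = \frac{17}{4}$ ($P = 2 - \frac{-5 - 4}{4} = 2 - - \frac{9}{4} = 2 + \frac{9}{4} = \frac{17}{4} \approx 4.25$)
$z{\left(t \right)} = 2 \sqrt{-28 + t}$ ($z{\left(t \right)} = \sqrt{t - 28} \cdot 2 = \sqrt{-28 + t} 2 = 2 \sqrt{-28 + t}$)
$z^{2}{\left(P \right)} = \left(2 \sqrt{-28 + \frac{17}{4}}\right)^{2} = \left(2 \sqrt{- \frac{95}{4}}\right)^{2} = \left(2 \frac{i \sqrt{95}}{2}\right)^{2} = \left(i \sqrt{95}\right)^{2} = -95$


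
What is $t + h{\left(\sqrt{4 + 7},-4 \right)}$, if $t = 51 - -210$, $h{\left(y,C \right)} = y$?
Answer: $261 + \sqrt{11} \approx 264.32$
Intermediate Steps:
$t = 261$ ($t = 51 + 210 = 261$)
$t + h{\left(\sqrt{4 + 7},-4 \right)} = 261 + \sqrt{4 + 7} = 261 + \sqrt{11}$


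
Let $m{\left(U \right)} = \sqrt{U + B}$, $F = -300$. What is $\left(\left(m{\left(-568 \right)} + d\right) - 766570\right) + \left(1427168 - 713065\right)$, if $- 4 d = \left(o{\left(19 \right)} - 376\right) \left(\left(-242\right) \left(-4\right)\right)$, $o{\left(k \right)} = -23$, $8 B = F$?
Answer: $44091 + \frac{i \sqrt{2422}}{2} \approx 44091.0 + 24.607 i$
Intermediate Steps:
$B = - \frac{75}{2}$ ($B = \frac{1}{8} \left(-300\right) = - \frac{75}{2} \approx -37.5$)
$m{\left(U \right)} = \sqrt{- \frac{75}{2} + U}$ ($m{\left(U \right)} = \sqrt{U - \frac{75}{2}} = \sqrt{- \frac{75}{2} + U}$)
$d = 96558$ ($d = - \frac{\left(-23 - 376\right) \left(\left(-242\right) \left(-4\right)\right)}{4} = - \frac{\left(-399\right) 968}{4} = \left(- \frac{1}{4}\right) \left(-386232\right) = 96558$)
$\left(\left(m{\left(-568 \right)} + d\right) - 766570\right) + \left(1427168 - 713065\right) = \left(\left(\frac{\sqrt{-150 + 4 \left(-568\right)}}{2} + 96558\right) - 766570\right) + \left(1427168 - 713065\right) = \left(\left(\frac{\sqrt{-150 - 2272}}{2} + 96558\right) - 766570\right) + 714103 = \left(\left(\frac{\sqrt{-2422}}{2} + 96558\right) - 766570\right) + 714103 = \left(\left(\frac{i \sqrt{2422}}{2} + 96558\right) - 766570\right) + 714103 = \left(\left(96558 + \frac{i \sqrt{2422}}{2}\right) - 766570\right) + 714103 = \left(-670012 + \frac{i \sqrt{2422}}{2}\right) + 714103 = 44091 + \frac{i \sqrt{2422}}{2}$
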